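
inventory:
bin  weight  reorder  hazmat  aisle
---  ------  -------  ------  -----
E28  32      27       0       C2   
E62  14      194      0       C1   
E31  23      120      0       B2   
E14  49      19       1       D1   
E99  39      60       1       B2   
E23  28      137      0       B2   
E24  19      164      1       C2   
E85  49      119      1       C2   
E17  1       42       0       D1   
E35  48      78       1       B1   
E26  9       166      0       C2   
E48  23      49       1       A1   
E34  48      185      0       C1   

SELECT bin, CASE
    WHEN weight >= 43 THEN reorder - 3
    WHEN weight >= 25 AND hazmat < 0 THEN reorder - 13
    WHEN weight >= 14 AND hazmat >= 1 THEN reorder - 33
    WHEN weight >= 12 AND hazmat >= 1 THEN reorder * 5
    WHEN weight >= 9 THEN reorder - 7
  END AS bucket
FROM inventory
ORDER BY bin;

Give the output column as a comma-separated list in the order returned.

bin=E14: weight >= 43 → 16
bin=E17: (no match → NULL) → NULL
bin=E23: weight >= 9 → 130
bin=E24: weight >= 14 AND hazmat >= 1 → 131
bin=E26: weight >= 9 → 159
bin=E28: weight >= 9 → 20
bin=E31: weight >= 9 → 113
bin=E34: weight >= 43 → 182
bin=E35: weight >= 43 → 75
bin=E48: weight >= 14 AND hazmat >= 1 → 16
bin=E62: weight >= 9 → 187
bin=E85: weight >= 43 → 116
bin=E99: weight >= 14 AND hazmat >= 1 → 27

16, NULL, 130, 131, 159, 20, 113, 182, 75, 16, 187, 116, 27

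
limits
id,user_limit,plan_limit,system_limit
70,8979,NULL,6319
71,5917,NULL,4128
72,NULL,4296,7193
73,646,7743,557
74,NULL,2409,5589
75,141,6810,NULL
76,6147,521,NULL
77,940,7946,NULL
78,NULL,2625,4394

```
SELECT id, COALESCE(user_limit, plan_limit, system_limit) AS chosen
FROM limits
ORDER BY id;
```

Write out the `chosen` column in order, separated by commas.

8979, 5917, 4296, 646, 2409, 141, 6147, 940, 2625

id=70: user_limit=8979 → 8979
id=71: user_limit=5917 → 5917
id=72: user_limit=NULL, plan_limit=4296 → 4296
id=73: user_limit=646 → 646
id=74: user_limit=NULL, plan_limit=2409 → 2409
id=75: user_limit=141 → 141
id=76: user_limit=6147 → 6147
id=77: user_limit=940 → 940
id=78: user_limit=NULL, plan_limit=2625 → 2625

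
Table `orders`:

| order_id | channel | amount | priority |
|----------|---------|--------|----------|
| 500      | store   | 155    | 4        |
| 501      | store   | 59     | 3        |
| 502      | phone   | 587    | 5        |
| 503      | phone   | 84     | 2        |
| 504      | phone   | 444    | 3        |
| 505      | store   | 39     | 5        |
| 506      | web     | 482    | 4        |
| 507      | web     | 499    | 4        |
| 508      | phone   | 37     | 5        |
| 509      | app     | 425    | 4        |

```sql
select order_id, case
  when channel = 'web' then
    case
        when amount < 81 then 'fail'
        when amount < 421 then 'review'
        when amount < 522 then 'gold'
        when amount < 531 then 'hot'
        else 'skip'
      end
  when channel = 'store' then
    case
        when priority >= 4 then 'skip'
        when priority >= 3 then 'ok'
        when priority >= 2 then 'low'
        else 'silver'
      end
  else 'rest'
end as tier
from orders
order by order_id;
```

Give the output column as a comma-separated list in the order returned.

skip, ok, rest, rest, rest, skip, gold, gold, rest, rest

order_id=500: channel='store' → inner[priority >= 4] → skip
order_id=501: channel='store' → inner[priority >= 3] → ok
order_id=502: channel='phone' → outer ELSE → rest
order_id=503: channel='phone' → outer ELSE → rest
order_id=504: channel='phone' → outer ELSE → rest
order_id=505: channel='store' → inner[priority >= 4] → skip
order_id=506: channel='web' → inner[amount < 522] → gold
order_id=507: channel='web' → inner[amount < 522] → gold
order_id=508: channel='phone' → outer ELSE → rest
order_id=509: channel='app' → outer ELSE → rest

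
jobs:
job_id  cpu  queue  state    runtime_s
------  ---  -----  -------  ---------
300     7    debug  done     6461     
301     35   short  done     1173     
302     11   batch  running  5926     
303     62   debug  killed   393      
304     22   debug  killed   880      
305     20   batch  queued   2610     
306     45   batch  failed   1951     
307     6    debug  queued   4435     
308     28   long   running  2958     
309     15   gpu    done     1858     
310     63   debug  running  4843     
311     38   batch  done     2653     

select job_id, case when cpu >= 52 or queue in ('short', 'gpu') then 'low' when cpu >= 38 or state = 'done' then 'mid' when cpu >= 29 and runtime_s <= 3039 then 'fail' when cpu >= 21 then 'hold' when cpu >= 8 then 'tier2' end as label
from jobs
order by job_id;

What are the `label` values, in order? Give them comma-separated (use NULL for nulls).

mid, low, tier2, low, hold, tier2, mid, NULL, hold, low, low, mid

job_id=300: cpu >= 38 or state = 'done' → mid
job_id=301: cpu >= 52 or queue in ('short', 'gpu') → low
job_id=302: cpu >= 8 → tier2
job_id=303: cpu >= 52 or queue in ('short', 'gpu') → low
job_id=304: cpu >= 21 → hold
job_id=305: cpu >= 8 → tier2
job_id=306: cpu >= 38 or state = 'done' → mid
job_id=307: (no match → NULL) → NULL
job_id=308: cpu >= 21 → hold
job_id=309: cpu >= 52 or queue in ('short', 'gpu') → low
job_id=310: cpu >= 52 or queue in ('short', 'gpu') → low
job_id=311: cpu >= 38 or state = 'done' → mid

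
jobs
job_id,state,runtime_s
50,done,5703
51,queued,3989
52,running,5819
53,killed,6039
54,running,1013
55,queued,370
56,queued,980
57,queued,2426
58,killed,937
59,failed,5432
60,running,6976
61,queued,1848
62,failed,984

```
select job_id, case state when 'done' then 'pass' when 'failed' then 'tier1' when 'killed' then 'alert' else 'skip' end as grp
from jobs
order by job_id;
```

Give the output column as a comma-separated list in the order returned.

pass, skip, skip, alert, skip, skip, skip, skip, alert, tier1, skip, skip, tier1

job_id=50: state='done' → pass
job_id=51: ELSE → skip
job_id=52: ELSE → skip
job_id=53: state='killed' → alert
job_id=54: ELSE → skip
job_id=55: ELSE → skip
job_id=56: ELSE → skip
job_id=57: ELSE → skip
job_id=58: state='killed' → alert
job_id=59: state='failed' → tier1
job_id=60: ELSE → skip
job_id=61: ELSE → skip
job_id=62: state='failed' → tier1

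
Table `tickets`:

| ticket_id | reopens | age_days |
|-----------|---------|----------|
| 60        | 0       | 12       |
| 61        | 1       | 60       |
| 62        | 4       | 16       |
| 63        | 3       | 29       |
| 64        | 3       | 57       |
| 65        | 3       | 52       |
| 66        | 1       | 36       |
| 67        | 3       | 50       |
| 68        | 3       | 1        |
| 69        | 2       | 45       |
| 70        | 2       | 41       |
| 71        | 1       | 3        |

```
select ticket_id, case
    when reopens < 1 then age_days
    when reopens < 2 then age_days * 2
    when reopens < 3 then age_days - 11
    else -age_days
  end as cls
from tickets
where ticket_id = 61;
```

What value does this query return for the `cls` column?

ticket_id = 61: reopens=1, age_days=60.
reopens < 1 → false
reopens < 2 → true → 120

120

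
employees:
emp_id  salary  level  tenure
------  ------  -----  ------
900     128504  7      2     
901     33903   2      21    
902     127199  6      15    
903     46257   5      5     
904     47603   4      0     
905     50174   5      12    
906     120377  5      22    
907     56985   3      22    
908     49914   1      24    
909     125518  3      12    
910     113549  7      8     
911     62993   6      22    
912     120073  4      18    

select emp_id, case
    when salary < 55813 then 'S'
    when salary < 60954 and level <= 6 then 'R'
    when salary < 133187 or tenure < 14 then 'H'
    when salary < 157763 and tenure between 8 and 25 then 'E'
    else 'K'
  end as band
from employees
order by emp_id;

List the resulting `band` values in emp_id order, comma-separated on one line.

H, S, H, S, S, S, H, R, S, H, H, H, H

emp_id=900: salary < 133187 or tenure < 14 → H
emp_id=901: salary < 55813 → S
emp_id=902: salary < 133187 or tenure < 14 → H
emp_id=903: salary < 55813 → S
emp_id=904: salary < 55813 → S
emp_id=905: salary < 55813 → S
emp_id=906: salary < 133187 or tenure < 14 → H
emp_id=907: salary < 60954 and level <= 6 → R
emp_id=908: salary < 55813 → S
emp_id=909: salary < 133187 or tenure < 14 → H
emp_id=910: salary < 133187 or tenure < 14 → H
emp_id=911: salary < 133187 or tenure < 14 → H
emp_id=912: salary < 133187 or tenure < 14 → H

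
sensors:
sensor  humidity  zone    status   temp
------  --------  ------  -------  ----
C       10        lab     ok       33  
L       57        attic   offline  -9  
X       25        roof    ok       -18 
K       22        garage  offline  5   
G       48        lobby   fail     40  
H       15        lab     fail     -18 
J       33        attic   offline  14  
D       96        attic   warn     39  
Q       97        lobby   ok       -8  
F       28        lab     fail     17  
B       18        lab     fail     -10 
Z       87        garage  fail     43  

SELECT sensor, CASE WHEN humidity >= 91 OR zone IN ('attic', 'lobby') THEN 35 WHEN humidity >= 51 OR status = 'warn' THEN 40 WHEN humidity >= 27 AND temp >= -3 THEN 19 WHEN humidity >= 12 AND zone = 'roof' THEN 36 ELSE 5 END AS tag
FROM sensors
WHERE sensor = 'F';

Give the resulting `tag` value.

sensor = F: humidity=28, zone=lab, status=fail, temp=17.
humidity >= 91 OR zone IN ('attic', 'lobby') → false
humidity >= 51 OR status = 'warn' → false
humidity >= 27 AND temp >= -3 → true → 19

19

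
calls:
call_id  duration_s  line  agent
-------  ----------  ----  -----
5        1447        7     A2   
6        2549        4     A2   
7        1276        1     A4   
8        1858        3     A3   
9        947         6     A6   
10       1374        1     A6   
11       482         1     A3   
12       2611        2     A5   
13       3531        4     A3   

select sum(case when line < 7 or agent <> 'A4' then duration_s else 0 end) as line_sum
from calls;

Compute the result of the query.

16075

call_id=5: ✓ → 1447
call_id=6: ✓ → 2549
call_id=7: ✓ → 1276
call_id=8: ✓ → 1858
call_id=9: ✓ → 947
call_id=10: ✓ → 1374
call_id=11: ✓ → 482
call_id=12: ✓ → 2611
call_id=13: ✓ → 3531
line_sum = 1447 + 2549 + 1276 + 1858 + 947 + 1374 + 482 + 2611 + 3531 = 16075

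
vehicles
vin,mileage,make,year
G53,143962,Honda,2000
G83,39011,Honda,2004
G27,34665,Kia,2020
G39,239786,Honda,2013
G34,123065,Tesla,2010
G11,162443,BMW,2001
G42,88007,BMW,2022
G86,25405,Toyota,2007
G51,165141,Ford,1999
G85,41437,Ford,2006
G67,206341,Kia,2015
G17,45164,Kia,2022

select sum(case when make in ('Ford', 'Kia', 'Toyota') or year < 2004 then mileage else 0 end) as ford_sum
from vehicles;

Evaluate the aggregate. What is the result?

vin=G53: ✓ → 143962
vin=G83: ✗
vin=G27: ✓ → 34665
vin=G39: ✗
vin=G34: ✗
vin=G11: ✓ → 162443
vin=G42: ✗
vin=G86: ✓ → 25405
vin=G51: ✓ → 165141
vin=G85: ✓ → 41437
vin=G67: ✓ → 206341
vin=G17: ✓ → 45164
ford_sum = 143962 + 34665 + 162443 + 25405 + 165141 + 41437 + 206341 + 45164 = 824558

824558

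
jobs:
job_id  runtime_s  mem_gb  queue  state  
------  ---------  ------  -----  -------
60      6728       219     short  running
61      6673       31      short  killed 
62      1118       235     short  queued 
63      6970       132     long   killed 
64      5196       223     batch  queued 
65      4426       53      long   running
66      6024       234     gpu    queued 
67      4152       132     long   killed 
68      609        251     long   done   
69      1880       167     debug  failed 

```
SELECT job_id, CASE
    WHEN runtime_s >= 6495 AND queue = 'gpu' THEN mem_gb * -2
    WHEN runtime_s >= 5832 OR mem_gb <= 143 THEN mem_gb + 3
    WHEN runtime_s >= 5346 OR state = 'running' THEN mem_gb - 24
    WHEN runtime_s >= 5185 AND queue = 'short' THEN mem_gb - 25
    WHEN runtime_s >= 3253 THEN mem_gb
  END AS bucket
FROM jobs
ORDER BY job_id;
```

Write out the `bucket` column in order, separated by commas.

222, 34, NULL, 135, 223, 56, 237, 135, NULL, NULL

job_id=60: runtime_s >= 5832 OR mem_gb <= 143 → 222
job_id=61: runtime_s >= 5832 OR mem_gb <= 143 → 34
job_id=62: (no match → NULL) → NULL
job_id=63: runtime_s >= 5832 OR mem_gb <= 143 → 135
job_id=64: runtime_s >= 3253 → 223
job_id=65: runtime_s >= 5832 OR mem_gb <= 143 → 56
job_id=66: runtime_s >= 5832 OR mem_gb <= 143 → 237
job_id=67: runtime_s >= 5832 OR mem_gb <= 143 → 135
job_id=68: (no match → NULL) → NULL
job_id=69: (no match → NULL) → NULL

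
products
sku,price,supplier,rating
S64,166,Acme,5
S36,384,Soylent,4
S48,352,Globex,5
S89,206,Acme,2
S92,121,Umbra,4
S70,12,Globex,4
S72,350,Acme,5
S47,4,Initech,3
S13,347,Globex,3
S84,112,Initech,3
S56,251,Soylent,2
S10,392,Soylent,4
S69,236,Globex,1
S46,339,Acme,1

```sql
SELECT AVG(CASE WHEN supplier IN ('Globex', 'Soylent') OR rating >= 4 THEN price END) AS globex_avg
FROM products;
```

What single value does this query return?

261.1

sku=S64: ✓ → 166
sku=S36: ✓ → 384
sku=S48: ✓ → 352
sku=S89: ✗
sku=S92: ✓ → 121
sku=S70: ✓ → 12
sku=S72: ✓ → 350
sku=S47: ✗
sku=S13: ✓ → 347
sku=S84: ✗
sku=S56: ✓ → 251
sku=S10: ✓ → 392
sku=S69: ✓ → 236
sku=S46: ✗
globex_avg = (166 + 384 + 352 + 121 + 12 + 350 + 347 + 251 + 392 + 236) / 10 = 261.1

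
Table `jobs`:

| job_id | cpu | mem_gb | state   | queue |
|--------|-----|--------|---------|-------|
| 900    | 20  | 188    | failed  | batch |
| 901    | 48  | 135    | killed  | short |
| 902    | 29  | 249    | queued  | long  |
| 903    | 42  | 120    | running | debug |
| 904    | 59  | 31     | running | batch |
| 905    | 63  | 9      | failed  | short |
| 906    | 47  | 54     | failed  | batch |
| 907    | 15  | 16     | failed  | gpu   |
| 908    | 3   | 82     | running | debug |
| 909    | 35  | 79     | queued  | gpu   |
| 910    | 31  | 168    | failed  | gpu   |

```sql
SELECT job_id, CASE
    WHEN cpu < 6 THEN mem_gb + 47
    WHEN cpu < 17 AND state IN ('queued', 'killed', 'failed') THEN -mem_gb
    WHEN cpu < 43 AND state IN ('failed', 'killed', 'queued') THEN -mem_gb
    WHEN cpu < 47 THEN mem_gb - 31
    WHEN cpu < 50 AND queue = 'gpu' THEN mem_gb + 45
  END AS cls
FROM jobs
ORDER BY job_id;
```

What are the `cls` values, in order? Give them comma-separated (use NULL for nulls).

-188, NULL, -249, 89, NULL, NULL, NULL, -16, 129, -79, -168

job_id=900: cpu < 43 AND state IN ('failed', 'killed', 'queued') → -188
job_id=901: (no match → NULL) → NULL
job_id=902: cpu < 43 AND state IN ('failed', 'killed', 'queued') → -249
job_id=903: cpu < 47 → 89
job_id=904: (no match → NULL) → NULL
job_id=905: (no match → NULL) → NULL
job_id=906: (no match → NULL) → NULL
job_id=907: cpu < 17 AND state IN ('queued', 'killed', 'failed') → -16
job_id=908: cpu < 6 → 129
job_id=909: cpu < 43 AND state IN ('failed', 'killed', 'queued') → -79
job_id=910: cpu < 43 AND state IN ('failed', 'killed', 'queued') → -168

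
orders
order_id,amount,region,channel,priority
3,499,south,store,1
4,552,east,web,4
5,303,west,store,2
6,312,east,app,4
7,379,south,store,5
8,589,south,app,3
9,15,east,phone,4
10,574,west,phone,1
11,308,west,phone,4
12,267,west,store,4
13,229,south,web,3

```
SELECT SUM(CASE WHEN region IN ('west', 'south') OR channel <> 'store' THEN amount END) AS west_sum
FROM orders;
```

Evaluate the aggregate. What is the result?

4027

order_id=3: ✓ → 499
order_id=4: ✓ → 552
order_id=5: ✓ → 303
order_id=6: ✓ → 312
order_id=7: ✓ → 379
order_id=8: ✓ → 589
order_id=9: ✓ → 15
order_id=10: ✓ → 574
order_id=11: ✓ → 308
order_id=12: ✓ → 267
order_id=13: ✓ → 229
west_sum = 499 + 552 + 303 + 312 + 379 + 589 + 15 + 574 + 308 + 267 + 229 = 4027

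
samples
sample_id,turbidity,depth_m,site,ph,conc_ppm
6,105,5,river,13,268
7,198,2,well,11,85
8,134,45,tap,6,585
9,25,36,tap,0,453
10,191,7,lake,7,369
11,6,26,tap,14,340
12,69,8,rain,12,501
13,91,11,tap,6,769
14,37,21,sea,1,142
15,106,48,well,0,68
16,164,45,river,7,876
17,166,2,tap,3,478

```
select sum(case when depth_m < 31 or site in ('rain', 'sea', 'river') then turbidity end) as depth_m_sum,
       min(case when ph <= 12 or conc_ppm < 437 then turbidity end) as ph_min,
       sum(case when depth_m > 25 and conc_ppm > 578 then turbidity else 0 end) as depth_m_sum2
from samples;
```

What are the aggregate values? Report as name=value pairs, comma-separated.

depth_m_sum=1027, ph_min=6, depth_m_sum2=298

[depth_m_sum: depth_m < 31 or site in ('rain', 'sea', 'river')]
sample_id=6: ✓ → 105
sample_id=7: ✓ → 198
sample_id=8: ✗
sample_id=9: ✗
sample_id=10: ✓ → 191
sample_id=11: ✓ → 6
sample_id=12: ✓ → 69
sample_id=13: ✓ → 91
sample_id=14: ✓ → 37
sample_id=15: ✗
sample_id=16: ✓ → 164
sample_id=17: ✓ → 166
depth_m_sum = 105 + 198 + 191 + 6 + 69 + 91 + 37 + 164 + 166 = 1027
—
[ph_min: ph <= 12 or conc_ppm < 437]
sample_id=6: ✓ → 105
sample_id=7: ✓ → 198
sample_id=8: ✓ → 134
sample_id=9: ✓ → 25
sample_id=10: ✓ → 191
sample_id=11: ✓ → 6
sample_id=12: ✓ → 69
sample_id=13: ✓ → 91
sample_id=14: ✓ → 37
sample_id=15: ✓ → 106
sample_id=16: ✓ → 164
sample_id=17: ✓ → 166
ph_min = MIN(105, 198, 134, 25, 191, 6, 69, 91, 37, 106, 164, 166) = 6
—
[depth_m_sum2: depth_m > 25 and conc_ppm > 578]
sample_id=6: ✗
sample_id=7: ✗
sample_id=8: ✓ → 134
sample_id=9: ✗
sample_id=10: ✗
sample_id=11: ✗
sample_id=12: ✗
sample_id=13: ✗
sample_id=14: ✗
sample_id=15: ✗
sample_id=16: ✓ → 164
sample_id=17: ✗
depth_m_sum2 = 134 + 164 = 298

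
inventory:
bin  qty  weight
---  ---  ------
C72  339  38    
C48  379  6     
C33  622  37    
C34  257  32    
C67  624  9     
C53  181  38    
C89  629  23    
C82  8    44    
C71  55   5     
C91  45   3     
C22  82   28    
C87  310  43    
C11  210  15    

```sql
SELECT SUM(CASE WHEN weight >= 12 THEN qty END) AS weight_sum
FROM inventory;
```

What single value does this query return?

bin=C72: ✓ → 339
bin=C48: ✗
bin=C33: ✓ → 622
bin=C34: ✓ → 257
bin=C67: ✗
bin=C53: ✓ → 181
bin=C89: ✓ → 629
bin=C82: ✓ → 8
bin=C71: ✗
bin=C91: ✗
bin=C22: ✓ → 82
bin=C87: ✓ → 310
bin=C11: ✓ → 210
weight_sum = 339 + 622 + 257 + 181 + 629 + 8 + 82 + 310 + 210 = 2638

2638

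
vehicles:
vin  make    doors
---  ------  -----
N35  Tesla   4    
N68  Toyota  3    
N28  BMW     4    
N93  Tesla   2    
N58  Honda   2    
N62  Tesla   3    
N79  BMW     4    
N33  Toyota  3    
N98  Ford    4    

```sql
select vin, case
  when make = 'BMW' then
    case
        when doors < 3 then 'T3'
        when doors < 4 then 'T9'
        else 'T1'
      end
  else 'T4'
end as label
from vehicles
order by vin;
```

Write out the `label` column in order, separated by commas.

vin=N28: make='BMW' → inner[ELSE] → T1
vin=N33: make='Toyota' → outer ELSE → T4
vin=N35: make='Tesla' → outer ELSE → T4
vin=N58: make='Honda' → outer ELSE → T4
vin=N62: make='Tesla' → outer ELSE → T4
vin=N68: make='Toyota' → outer ELSE → T4
vin=N79: make='BMW' → inner[ELSE] → T1
vin=N93: make='Tesla' → outer ELSE → T4
vin=N98: make='Ford' → outer ELSE → T4

T1, T4, T4, T4, T4, T4, T1, T4, T4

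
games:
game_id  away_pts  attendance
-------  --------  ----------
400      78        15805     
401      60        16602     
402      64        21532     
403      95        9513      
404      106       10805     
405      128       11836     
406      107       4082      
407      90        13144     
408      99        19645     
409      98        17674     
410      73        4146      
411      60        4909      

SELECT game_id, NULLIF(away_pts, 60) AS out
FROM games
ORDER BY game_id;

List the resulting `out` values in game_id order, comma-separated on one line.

game_id=400: away_pts=78 vs 60: differ → 78
game_id=401: away_pts=60 vs 60: equal → NULL
game_id=402: away_pts=64 vs 60: differ → 64
game_id=403: away_pts=95 vs 60: differ → 95
game_id=404: away_pts=106 vs 60: differ → 106
game_id=405: away_pts=128 vs 60: differ → 128
game_id=406: away_pts=107 vs 60: differ → 107
game_id=407: away_pts=90 vs 60: differ → 90
game_id=408: away_pts=99 vs 60: differ → 99
game_id=409: away_pts=98 vs 60: differ → 98
game_id=410: away_pts=73 vs 60: differ → 73
game_id=411: away_pts=60 vs 60: equal → NULL

78, NULL, 64, 95, 106, 128, 107, 90, 99, 98, 73, NULL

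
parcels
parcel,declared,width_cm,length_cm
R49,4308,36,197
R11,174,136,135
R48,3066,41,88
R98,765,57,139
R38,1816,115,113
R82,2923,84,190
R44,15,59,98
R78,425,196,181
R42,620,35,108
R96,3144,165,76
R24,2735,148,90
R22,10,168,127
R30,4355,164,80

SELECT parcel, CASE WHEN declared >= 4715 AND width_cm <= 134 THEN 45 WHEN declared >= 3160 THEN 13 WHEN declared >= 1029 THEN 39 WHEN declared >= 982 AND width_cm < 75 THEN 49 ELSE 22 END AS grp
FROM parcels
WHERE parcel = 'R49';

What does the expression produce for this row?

parcel = R49: declared=4308, width_cm=36, length_cm=197.
declared >= 4715 AND width_cm <= 134 → false
declared >= 3160 → true → 13

13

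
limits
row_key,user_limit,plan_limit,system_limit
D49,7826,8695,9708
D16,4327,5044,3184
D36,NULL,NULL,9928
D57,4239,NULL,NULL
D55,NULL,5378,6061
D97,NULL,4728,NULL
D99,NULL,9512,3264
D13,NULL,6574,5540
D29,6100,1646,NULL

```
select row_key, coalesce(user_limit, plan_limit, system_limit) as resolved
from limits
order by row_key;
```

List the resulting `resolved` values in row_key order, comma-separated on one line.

row_key=D13: user_limit=NULL, plan_limit=6574 → 6574
row_key=D16: user_limit=4327 → 4327
row_key=D29: user_limit=6100 → 6100
row_key=D36: user_limit=NULL, plan_limit=NULL, system_limit=9928 → 9928
row_key=D49: user_limit=7826 → 7826
row_key=D55: user_limit=NULL, plan_limit=5378 → 5378
row_key=D57: user_limit=4239 → 4239
row_key=D97: user_limit=NULL, plan_limit=4728 → 4728
row_key=D99: user_limit=NULL, plan_limit=9512 → 9512

6574, 4327, 6100, 9928, 7826, 5378, 4239, 4728, 9512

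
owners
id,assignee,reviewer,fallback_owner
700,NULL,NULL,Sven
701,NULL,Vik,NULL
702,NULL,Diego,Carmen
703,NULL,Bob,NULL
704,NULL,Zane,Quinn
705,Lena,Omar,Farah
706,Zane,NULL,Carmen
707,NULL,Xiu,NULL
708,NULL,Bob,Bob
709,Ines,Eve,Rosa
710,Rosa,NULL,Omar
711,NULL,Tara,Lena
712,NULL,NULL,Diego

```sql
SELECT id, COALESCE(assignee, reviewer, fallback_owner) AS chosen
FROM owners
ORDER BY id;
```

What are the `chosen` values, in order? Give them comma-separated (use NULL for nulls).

Sven, Vik, Diego, Bob, Zane, Lena, Zane, Xiu, Bob, Ines, Rosa, Tara, Diego

id=700: assignee=NULL, reviewer=NULL, fallback_owner=Sven → Sven
id=701: assignee=NULL, reviewer=Vik → Vik
id=702: assignee=NULL, reviewer=Diego → Diego
id=703: assignee=NULL, reviewer=Bob → Bob
id=704: assignee=NULL, reviewer=Zane → Zane
id=705: assignee=Lena → Lena
id=706: assignee=Zane → Zane
id=707: assignee=NULL, reviewer=Xiu → Xiu
id=708: assignee=NULL, reviewer=Bob → Bob
id=709: assignee=Ines → Ines
id=710: assignee=Rosa → Rosa
id=711: assignee=NULL, reviewer=Tara → Tara
id=712: assignee=NULL, reviewer=NULL, fallback_owner=Diego → Diego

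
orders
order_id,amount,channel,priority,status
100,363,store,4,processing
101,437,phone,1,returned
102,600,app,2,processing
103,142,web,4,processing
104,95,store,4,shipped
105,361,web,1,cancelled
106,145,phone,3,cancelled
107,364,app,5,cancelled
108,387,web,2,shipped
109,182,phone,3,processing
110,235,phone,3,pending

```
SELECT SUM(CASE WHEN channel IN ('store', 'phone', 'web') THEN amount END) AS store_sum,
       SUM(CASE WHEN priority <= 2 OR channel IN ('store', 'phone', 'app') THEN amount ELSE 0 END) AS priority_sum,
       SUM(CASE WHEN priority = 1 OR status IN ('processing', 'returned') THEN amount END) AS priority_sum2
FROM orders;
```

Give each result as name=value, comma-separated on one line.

[store_sum: channel IN ('store', 'phone', 'web')]
order_id=100: ✓ → 363
order_id=101: ✓ → 437
order_id=102: ✗
order_id=103: ✓ → 142
order_id=104: ✓ → 95
order_id=105: ✓ → 361
order_id=106: ✓ → 145
order_id=107: ✗
order_id=108: ✓ → 387
order_id=109: ✓ → 182
order_id=110: ✓ → 235
store_sum = 363 + 437 + 142 + 95 + 361 + 145 + 387 + 182 + 235 = 2347
—
[priority_sum: priority <= 2 OR channel IN ('store', 'phone', 'app')]
order_id=100: ✓ → 363
order_id=101: ✓ → 437
order_id=102: ✓ → 600
order_id=103: ✗
order_id=104: ✓ → 95
order_id=105: ✓ → 361
order_id=106: ✓ → 145
order_id=107: ✓ → 364
order_id=108: ✓ → 387
order_id=109: ✓ → 182
order_id=110: ✓ → 235
priority_sum = 363 + 437 + 600 + 95 + 361 + 145 + 364 + 387 + 182 + 235 = 3169
—
[priority_sum2: priority = 1 OR status IN ('processing', 'returned')]
order_id=100: ✓ → 363
order_id=101: ✓ → 437
order_id=102: ✓ → 600
order_id=103: ✓ → 142
order_id=104: ✗
order_id=105: ✓ → 361
order_id=106: ✗
order_id=107: ✗
order_id=108: ✗
order_id=109: ✓ → 182
order_id=110: ✗
priority_sum2 = 363 + 437 + 600 + 142 + 361 + 182 = 2085

store_sum=2347, priority_sum=3169, priority_sum2=2085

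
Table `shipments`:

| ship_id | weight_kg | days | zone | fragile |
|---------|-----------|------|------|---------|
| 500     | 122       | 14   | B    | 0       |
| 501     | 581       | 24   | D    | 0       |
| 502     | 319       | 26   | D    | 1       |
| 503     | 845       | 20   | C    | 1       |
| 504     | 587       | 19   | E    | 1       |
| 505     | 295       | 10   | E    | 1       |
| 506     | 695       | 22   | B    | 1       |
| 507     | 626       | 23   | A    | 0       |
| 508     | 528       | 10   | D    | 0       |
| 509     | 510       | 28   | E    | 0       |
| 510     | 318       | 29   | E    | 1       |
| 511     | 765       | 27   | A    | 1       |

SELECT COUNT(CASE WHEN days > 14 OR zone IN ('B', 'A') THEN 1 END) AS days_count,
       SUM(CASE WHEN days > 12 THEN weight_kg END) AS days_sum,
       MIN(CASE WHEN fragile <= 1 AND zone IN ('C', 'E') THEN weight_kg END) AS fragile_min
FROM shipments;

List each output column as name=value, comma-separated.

days_count=10, days_sum=5368, fragile_min=295

[days_count: days > 14 OR zone IN ('B', 'A')]
ship_id=500: ✓ → 1
ship_id=501: ✓ → 1
ship_id=502: ✓ → 1
ship_id=503: ✓ → 1
ship_id=504: ✓ → 1
ship_id=505: ✗
ship_id=506: ✓ → 1
ship_id=507: ✓ → 1
ship_id=508: ✗
ship_id=509: ✓ → 1
ship_id=510: ✓ → 1
ship_id=511: ✓ → 1
days_count = COUNT(1, 1, 1, 1, 1, 1, 1, 1, 1, 1) = 10
—
[days_sum: days > 12]
ship_id=500: ✓ → 122
ship_id=501: ✓ → 581
ship_id=502: ✓ → 319
ship_id=503: ✓ → 845
ship_id=504: ✓ → 587
ship_id=505: ✗
ship_id=506: ✓ → 695
ship_id=507: ✓ → 626
ship_id=508: ✗
ship_id=509: ✓ → 510
ship_id=510: ✓ → 318
ship_id=511: ✓ → 765
days_sum = 122 + 581 + 319 + 845 + 587 + 695 + 626 + 510 + 318 + 765 = 5368
—
[fragile_min: fragile <= 1 AND zone IN ('C', 'E')]
ship_id=500: ✗
ship_id=501: ✗
ship_id=502: ✗
ship_id=503: ✓ → 845
ship_id=504: ✓ → 587
ship_id=505: ✓ → 295
ship_id=506: ✗
ship_id=507: ✗
ship_id=508: ✗
ship_id=509: ✓ → 510
ship_id=510: ✓ → 318
ship_id=511: ✗
fragile_min = MIN(845, 587, 295, 510, 318) = 295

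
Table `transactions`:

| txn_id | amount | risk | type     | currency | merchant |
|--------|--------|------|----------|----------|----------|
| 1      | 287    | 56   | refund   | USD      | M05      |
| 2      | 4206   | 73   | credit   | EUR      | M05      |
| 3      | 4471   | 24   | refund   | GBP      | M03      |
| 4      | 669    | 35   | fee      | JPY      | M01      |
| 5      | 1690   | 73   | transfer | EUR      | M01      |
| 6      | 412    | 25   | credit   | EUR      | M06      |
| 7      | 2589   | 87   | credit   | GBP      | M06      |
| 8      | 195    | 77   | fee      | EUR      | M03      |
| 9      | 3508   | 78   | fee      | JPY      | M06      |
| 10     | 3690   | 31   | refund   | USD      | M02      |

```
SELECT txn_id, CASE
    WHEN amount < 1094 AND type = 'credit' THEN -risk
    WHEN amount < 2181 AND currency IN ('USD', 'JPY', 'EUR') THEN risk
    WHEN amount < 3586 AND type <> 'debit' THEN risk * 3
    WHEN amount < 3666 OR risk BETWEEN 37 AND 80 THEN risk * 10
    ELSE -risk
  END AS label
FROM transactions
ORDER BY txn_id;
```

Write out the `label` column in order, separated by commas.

txn_id=1: amount < 2181 AND currency IN ('USD', 'JPY', 'EUR') → 56
txn_id=2: amount < 3666 OR risk BETWEEN 37 AND 80 → 730
txn_id=3: ELSE → -24
txn_id=4: amount < 2181 AND currency IN ('USD', 'JPY', 'EUR') → 35
txn_id=5: amount < 2181 AND currency IN ('USD', 'JPY', 'EUR') → 73
txn_id=6: amount < 1094 AND type = 'credit' → -25
txn_id=7: amount < 3586 AND type <> 'debit' → 261
txn_id=8: amount < 2181 AND currency IN ('USD', 'JPY', 'EUR') → 77
txn_id=9: amount < 3586 AND type <> 'debit' → 234
txn_id=10: ELSE → -31

56, 730, -24, 35, 73, -25, 261, 77, 234, -31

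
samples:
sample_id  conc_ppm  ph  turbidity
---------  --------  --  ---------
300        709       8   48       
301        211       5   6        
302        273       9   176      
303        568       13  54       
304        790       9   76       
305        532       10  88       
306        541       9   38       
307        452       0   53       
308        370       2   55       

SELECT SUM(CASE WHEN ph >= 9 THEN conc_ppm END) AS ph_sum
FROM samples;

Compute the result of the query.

2704

sample_id=300: ✗
sample_id=301: ✗
sample_id=302: ✓ → 273
sample_id=303: ✓ → 568
sample_id=304: ✓ → 790
sample_id=305: ✓ → 532
sample_id=306: ✓ → 541
sample_id=307: ✗
sample_id=308: ✗
ph_sum = 273 + 568 + 790 + 532 + 541 = 2704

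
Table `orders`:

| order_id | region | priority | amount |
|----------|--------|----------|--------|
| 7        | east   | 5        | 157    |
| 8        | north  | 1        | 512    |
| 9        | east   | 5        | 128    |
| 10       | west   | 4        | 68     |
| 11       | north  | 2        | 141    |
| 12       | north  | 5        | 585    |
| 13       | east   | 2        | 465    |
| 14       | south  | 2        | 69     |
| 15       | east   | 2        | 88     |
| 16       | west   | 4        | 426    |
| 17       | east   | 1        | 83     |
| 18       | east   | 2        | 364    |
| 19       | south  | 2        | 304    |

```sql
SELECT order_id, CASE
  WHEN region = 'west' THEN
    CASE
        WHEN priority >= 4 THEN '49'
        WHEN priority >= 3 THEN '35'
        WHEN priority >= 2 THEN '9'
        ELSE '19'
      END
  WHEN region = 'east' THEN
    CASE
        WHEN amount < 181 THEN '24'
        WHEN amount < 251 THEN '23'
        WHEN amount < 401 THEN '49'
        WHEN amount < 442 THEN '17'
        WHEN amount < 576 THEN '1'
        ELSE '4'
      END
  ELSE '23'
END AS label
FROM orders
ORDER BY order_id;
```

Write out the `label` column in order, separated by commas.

24, 23, 24, 49, 23, 23, 1, 23, 24, 49, 24, 49, 23

order_id=7: region='east' → inner[amount < 181] → 24
order_id=8: region='north' → outer ELSE → 23
order_id=9: region='east' → inner[amount < 181] → 24
order_id=10: region='west' → inner[priority >= 4] → 49
order_id=11: region='north' → outer ELSE → 23
order_id=12: region='north' → outer ELSE → 23
order_id=13: region='east' → inner[amount < 576] → 1
order_id=14: region='south' → outer ELSE → 23
order_id=15: region='east' → inner[amount < 181] → 24
order_id=16: region='west' → inner[priority >= 4] → 49
order_id=17: region='east' → inner[amount < 181] → 24
order_id=18: region='east' → inner[amount < 401] → 49
order_id=19: region='south' → outer ELSE → 23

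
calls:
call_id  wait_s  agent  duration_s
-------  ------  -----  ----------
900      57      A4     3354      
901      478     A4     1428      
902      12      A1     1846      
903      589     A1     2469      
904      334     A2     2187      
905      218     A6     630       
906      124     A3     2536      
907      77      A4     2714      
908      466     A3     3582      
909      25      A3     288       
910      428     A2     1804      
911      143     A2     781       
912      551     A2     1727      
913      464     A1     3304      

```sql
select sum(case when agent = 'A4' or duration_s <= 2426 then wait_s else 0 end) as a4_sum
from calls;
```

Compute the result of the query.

2323

call_id=900: ✓ → 57
call_id=901: ✓ → 478
call_id=902: ✓ → 12
call_id=903: ✗
call_id=904: ✓ → 334
call_id=905: ✓ → 218
call_id=906: ✗
call_id=907: ✓ → 77
call_id=908: ✗
call_id=909: ✓ → 25
call_id=910: ✓ → 428
call_id=911: ✓ → 143
call_id=912: ✓ → 551
call_id=913: ✗
a4_sum = 57 + 478 + 12 + 334 + 218 + 77 + 25 + 428 + 143 + 551 = 2323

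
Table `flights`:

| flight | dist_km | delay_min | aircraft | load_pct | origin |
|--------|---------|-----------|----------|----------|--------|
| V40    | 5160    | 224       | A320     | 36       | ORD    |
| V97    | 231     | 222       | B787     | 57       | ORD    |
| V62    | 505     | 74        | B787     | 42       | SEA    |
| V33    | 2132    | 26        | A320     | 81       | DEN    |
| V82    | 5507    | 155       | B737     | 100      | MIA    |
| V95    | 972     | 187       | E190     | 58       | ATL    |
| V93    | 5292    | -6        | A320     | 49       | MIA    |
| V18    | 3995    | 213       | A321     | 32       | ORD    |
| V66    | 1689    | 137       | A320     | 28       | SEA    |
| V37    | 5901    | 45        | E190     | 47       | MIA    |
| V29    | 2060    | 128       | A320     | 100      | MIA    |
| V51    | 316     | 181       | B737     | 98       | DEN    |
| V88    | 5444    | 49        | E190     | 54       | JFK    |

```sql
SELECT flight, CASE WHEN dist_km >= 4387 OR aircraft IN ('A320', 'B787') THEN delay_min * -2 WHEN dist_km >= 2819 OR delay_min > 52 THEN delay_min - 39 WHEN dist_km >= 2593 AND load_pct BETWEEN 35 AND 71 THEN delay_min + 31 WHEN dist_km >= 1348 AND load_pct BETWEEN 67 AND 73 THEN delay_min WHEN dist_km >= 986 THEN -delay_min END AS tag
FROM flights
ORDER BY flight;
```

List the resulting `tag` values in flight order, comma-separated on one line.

flight=V18: dist_km >= 2819 OR delay_min > 52 → 174
flight=V29: dist_km >= 4387 OR aircraft IN ('A320', 'B787') → -256
flight=V33: dist_km >= 4387 OR aircraft IN ('A320', 'B787') → -52
flight=V37: dist_km >= 4387 OR aircraft IN ('A320', 'B787') → -90
flight=V40: dist_km >= 4387 OR aircraft IN ('A320', 'B787') → -448
flight=V51: dist_km >= 2819 OR delay_min > 52 → 142
flight=V62: dist_km >= 4387 OR aircraft IN ('A320', 'B787') → -148
flight=V66: dist_km >= 4387 OR aircraft IN ('A320', 'B787') → -274
flight=V82: dist_km >= 4387 OR aircraft IN ('A320', 'B787') → -310
flight=V88: dist_km >= 4387 OR aircraft IN ('A320', 'B787') → -98
flight=V93: dist_km >= 4387 OR aircraft IN ('A320', 'B787') → 12
flight=V95: dist_km >= 2819 OR delay_min > 52 → 148
flight=V97: dist_km >= 4387 OR aircraft IN ('A320', 'B787') → -444

174, -256, -52, -90, -448, 142, -148, -274, -310, -98, 12, 148, -444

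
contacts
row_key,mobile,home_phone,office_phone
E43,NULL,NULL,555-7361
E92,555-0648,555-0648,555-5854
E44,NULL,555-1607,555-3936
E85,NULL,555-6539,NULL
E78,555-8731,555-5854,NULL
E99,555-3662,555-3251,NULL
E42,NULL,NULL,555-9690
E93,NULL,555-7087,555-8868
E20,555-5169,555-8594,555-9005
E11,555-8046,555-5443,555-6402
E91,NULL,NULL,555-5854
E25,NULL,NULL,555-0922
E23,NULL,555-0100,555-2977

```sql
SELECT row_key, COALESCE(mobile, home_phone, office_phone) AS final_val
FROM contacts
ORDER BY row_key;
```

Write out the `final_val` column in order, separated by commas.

555-8046, 555-5169, 555-0100, 555-0922, 555-9690, 555-7361, 555-1607, 555-8731, 555-6539, 555-5854, 555-0648, 555-7087, 555-3662

row_key=E11: mobile=555-8046 → 555-8046
row_key=E20: mobile=555-5169 → 555-5169
row_key=E23: mobile=NULL, home_phone=555-0100 → 555-0100
row_key=E25: mobile=NULL, home_phone=NULL, office_phone=555-0922 → 555-0922
row_key=E42: mobile=NULL, home_phone=NULL, office_phone=555-9690 → 555-9690
row_key=E43: mobile=NULL, home_phone=NULL, office_phone=555-7361 → 555-7361
row_key=E44: mobile=NULL, home_phone=555-1607 → 555-1607
row_key=E78: mobile=555-8731 → 555-8731
row_key=E85: mobile=NULL, home_phone=555-6539 → 555-6539
row_key=E91: mobile=NULL, home_phone=NULL, office_phone=555-5854 → 555-5854
row_key=E92: mobile=555-0648 → 555-0648
row_key=E93: mobile=NULL, home_phone=555-7087 → 555-7087
row_key=E99: mobile=555-3662 → 555-3662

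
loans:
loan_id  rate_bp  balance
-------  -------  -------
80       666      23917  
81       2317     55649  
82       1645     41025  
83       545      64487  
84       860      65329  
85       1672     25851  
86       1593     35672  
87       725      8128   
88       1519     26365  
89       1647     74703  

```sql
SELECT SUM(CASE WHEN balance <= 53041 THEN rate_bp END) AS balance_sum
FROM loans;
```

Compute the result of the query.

7820

loan_id=80: ✓ → 666
loan_id=81: ✗
loan_id=82: ✓ → 1645
loan_id=83: ✗
loan_id=84: ✗
loan_id=85: ✓ → 1672
loan_id=86: ✓ → 1593
loan_id=87: ✓ → 725
loan_id=88: ✓ → 1519
loan_id=89: ✗
balance_sum = 666 + 1645 + 1672 + 1593 + 725 + 1519 = 7820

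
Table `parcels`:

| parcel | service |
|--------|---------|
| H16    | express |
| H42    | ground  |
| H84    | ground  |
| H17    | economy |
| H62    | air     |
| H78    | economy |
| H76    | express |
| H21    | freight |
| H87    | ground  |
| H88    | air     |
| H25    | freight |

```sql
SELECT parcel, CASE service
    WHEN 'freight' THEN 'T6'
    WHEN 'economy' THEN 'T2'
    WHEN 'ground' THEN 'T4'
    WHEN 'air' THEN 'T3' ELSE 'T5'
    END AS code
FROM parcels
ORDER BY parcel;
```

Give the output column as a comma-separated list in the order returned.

parcel=H16: ELSE → T5
parcel=H17: service='economy' → T2
parcel=H21: service='freight' → T6
parcel=H25: service='freight' → T6
parcel=H42: service='ground' → T4
parcel=H62: service='air' → T3
parcel=H76: ELSE → T5
parcel=H78: service='economy' → T2
parcel=H84: service='ground' → T4
parcel=H87: service='ground' → T4
parcel=H88: service='air' → T3

T5, T2, T6, T6, T4, T3, T5, T2, T4, T4, T3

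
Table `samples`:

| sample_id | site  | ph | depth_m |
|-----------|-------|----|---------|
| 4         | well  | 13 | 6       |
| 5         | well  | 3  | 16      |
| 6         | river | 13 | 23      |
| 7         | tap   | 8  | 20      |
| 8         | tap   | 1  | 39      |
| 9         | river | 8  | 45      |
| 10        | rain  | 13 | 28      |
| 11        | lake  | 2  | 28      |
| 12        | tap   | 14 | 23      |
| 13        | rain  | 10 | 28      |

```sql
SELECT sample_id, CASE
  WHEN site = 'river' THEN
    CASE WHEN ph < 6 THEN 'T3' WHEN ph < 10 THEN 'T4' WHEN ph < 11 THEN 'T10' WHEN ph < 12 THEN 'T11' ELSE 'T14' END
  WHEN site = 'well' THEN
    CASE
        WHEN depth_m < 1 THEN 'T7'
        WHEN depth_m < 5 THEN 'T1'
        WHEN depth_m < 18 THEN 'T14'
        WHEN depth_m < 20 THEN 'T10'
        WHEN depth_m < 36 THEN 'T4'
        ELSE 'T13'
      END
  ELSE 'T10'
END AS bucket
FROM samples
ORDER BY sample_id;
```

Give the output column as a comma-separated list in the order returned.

sample_id=4: site='well' → inner[depth_m < 18] → T14
sample_id=5: site='well' → inner[depth_m < 18] → T14
sample_id=6: site='river' → inner[ELSE] → T14
sample_id=7: site='tap' → outer ELSE → T10
sample_id=8: site='tap' → outer ELSE → T10
sample_id=9: site='river' → inner[ph < 10] → T4
sample_id=10: site='rain' → outer ELSE → T10
sample_id=11: site='lake' → outer ELSE → T10
sample_id=12: site='tap' → outer ELSE → T10
sample_id=13: site='rain' → outer ELSE → T10

T14, T14, T14, T10, T10, T4, T10, T10, T10, T10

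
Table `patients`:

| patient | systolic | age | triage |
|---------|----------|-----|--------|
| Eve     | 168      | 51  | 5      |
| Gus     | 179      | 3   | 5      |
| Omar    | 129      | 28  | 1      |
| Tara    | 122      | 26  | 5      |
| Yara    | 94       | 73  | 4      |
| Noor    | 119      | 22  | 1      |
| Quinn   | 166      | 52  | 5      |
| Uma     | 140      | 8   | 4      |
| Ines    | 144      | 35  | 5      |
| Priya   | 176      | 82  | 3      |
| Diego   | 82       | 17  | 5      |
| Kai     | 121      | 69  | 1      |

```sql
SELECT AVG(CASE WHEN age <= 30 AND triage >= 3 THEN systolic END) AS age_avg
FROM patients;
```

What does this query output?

130.75

patient=Eve: ✗
patient=Gus: ✓ → 179
patient=Omar: ✗
patient=Tara: ✓ → 122
patient=Yara: ✗
patient=Noor: ✗
patient=Quinn: ✗
patient=Uma: ✓ → 140
patient=Ines: ✗
patient=Priya: ✗
patient=Diego: ✓ → 82
patient=Kai: ✗
age_avg = (179 + 122 + 140 + 82) / 4 = 130.75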